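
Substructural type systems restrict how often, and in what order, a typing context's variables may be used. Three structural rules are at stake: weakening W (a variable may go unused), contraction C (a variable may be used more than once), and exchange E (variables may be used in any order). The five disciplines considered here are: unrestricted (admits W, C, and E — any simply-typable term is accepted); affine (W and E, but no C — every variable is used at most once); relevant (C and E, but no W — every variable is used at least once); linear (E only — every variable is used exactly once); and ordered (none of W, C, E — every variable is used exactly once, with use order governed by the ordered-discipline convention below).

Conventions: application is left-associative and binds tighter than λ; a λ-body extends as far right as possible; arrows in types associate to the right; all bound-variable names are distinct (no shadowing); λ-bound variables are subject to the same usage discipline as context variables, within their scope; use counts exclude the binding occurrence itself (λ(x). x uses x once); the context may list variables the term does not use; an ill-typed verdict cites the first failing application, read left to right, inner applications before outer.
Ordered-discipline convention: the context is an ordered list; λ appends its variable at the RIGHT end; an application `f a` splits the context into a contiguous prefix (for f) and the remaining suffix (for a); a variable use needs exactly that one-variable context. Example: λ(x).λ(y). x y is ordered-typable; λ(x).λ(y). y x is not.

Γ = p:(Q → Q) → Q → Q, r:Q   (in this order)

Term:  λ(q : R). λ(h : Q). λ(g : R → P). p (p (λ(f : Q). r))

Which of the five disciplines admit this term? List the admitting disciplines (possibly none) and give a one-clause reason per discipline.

admitted in: unrestricted
use counts: p: 2; r: 1; q [bound]: 0; h [bound]: 0; g [bound]: 0; f [bound]: 0
use order (left to right): p, p, r
typing: ✓ — R → Q → (R → P) → Q → Q
ordered ✗ (uses contraction: p ×2; q, h, g, f never used (weakening))
linear ✗ (uses contraction: p ×2; q, h, g, f never used (weakening))
affine ✗ (uses contraction: p ×2)
relevant ✗ (q, h, g, f never used (weakening))
unrestricted ✓ (typability at R → Q → (R → P) → Q → Q is all that's needed)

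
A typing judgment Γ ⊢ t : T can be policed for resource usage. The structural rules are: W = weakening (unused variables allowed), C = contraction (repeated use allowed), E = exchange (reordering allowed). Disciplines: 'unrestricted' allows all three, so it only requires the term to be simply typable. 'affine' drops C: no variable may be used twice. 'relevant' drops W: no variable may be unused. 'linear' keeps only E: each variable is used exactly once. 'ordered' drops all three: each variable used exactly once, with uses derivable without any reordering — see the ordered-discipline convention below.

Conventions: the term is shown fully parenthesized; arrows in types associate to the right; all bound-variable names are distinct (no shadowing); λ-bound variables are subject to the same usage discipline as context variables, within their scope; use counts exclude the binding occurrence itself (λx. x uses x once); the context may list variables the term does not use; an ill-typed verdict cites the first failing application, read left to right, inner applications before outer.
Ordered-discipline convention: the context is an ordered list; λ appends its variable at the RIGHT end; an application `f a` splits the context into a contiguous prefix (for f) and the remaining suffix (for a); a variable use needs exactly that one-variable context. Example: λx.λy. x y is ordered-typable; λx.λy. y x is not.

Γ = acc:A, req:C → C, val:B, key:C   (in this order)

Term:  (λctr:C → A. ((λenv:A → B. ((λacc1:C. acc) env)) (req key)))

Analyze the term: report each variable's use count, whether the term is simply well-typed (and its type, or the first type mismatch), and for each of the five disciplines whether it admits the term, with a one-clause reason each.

use counts: acc: 1×; req: 1×; val: 0×; key: 1×; ctr (bound): 0×; env (bound): 1×; acc1 (bound): 0×
order of uses: acc, env, req, key
typing: ill-typed: an argument A → B mismatches the expected C
ordered: ✗ — the type mismatch rejects it
linear: ✗ — not simply typable
affine: ✗ — fails simple typing
relevant: ✗ — a type mismatch blocks all five
unrestricted: ✗ — the type mismatch rejects it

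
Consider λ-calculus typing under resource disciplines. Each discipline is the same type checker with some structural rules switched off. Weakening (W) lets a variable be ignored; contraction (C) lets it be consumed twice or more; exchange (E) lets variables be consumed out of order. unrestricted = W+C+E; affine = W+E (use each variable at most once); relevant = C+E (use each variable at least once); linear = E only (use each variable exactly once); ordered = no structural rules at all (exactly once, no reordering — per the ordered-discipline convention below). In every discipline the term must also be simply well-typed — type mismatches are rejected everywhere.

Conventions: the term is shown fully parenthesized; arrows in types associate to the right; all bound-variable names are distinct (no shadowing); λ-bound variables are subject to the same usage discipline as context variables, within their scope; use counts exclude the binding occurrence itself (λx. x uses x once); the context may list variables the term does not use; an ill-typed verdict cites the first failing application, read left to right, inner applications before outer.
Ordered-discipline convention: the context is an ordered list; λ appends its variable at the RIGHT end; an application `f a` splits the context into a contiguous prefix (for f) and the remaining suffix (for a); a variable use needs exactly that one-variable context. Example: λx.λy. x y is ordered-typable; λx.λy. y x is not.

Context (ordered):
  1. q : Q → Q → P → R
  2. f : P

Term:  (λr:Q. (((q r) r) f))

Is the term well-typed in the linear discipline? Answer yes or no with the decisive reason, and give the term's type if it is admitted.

no — repeated use of r ×2
counts: q: 1; f: 1; r [bound]: 2
left-to-right use order: q, r, r, f
typing: ✓ — Q → R
summary: ordered ✗, linear ✗, affine ✗, relevant ✓, unrestricted ✓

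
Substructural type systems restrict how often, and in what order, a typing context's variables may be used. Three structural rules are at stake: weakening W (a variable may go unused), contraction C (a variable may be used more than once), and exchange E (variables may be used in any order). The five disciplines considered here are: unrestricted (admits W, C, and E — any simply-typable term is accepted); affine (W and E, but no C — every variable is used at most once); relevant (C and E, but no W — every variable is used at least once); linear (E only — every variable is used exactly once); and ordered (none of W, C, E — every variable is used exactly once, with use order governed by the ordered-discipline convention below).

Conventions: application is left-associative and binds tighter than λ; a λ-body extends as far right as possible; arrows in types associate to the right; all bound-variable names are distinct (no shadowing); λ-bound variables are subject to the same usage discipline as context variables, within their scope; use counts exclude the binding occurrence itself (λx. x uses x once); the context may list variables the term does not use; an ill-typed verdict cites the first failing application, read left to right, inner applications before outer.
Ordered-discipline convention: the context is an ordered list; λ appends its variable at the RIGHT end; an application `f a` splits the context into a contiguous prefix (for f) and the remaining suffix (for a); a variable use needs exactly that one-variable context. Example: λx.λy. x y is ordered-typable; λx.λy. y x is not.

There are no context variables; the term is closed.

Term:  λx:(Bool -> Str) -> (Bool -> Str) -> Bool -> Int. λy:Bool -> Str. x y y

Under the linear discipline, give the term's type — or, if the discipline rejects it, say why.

not well-typed under linear — uses contraction: y ×2
usage: x [bound] ×1; y [bound] ×2
use order (left to right): x, y, y
typing: the term checks, with type ((Bool -> Str) -> (Bool -> Str) -> Bool -> Int) -> (Bool -> Str) -> Bool -> Int
across the five disciplines: ordered ✗, linear ✗, affine ✗, relevant ✓, unrestricted ✓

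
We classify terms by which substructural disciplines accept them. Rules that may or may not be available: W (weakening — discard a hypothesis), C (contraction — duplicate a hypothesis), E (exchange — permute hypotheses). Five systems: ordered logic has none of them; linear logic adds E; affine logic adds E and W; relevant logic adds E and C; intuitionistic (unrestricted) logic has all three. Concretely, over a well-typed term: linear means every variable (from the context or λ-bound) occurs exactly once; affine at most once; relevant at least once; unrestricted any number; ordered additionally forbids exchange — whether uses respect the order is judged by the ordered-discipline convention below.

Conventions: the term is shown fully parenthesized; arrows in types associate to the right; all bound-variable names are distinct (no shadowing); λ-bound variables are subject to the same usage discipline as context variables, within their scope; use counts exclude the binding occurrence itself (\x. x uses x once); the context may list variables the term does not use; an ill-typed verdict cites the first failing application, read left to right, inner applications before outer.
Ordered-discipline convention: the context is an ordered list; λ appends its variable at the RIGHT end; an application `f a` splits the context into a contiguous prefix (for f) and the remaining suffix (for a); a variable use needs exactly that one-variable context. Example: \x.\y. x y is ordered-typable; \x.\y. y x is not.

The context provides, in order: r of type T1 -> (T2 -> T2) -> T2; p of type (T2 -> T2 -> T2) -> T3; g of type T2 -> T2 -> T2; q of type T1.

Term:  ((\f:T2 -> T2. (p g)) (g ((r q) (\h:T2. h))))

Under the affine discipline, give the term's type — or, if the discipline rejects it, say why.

not well-typed under affine — uses contraction: g ×2
variable uses: r=1; p=1; g=2; q=1; f (λ-bound)=0; h (λ-bound)=1
left-to-right use order: p, g, g, r, q, h
typing: ✓ — T3
per-discipline verdicts: ordered ✗, linear ✗, affine ✗, relevant ✗, unrestricted ✓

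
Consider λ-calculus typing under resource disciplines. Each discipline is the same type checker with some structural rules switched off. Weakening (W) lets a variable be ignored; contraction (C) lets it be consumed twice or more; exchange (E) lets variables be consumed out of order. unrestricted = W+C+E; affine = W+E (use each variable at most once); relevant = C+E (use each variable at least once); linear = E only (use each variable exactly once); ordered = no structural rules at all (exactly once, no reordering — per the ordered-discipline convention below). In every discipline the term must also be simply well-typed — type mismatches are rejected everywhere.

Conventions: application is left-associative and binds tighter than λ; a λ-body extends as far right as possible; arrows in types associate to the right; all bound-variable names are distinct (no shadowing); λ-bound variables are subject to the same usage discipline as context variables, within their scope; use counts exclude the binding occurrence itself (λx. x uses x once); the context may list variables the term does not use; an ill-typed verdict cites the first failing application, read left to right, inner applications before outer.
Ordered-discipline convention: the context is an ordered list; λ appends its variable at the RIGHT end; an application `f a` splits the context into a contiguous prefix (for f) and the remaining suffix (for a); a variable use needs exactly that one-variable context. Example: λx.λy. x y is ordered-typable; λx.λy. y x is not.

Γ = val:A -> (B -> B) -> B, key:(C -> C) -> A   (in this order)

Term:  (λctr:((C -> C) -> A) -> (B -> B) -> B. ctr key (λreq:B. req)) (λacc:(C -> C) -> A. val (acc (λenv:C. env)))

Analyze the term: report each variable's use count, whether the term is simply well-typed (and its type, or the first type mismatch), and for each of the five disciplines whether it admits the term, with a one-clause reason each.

usage: val: 1; key: 1; ctr (bound): 1; req (bound): 1; acc (bound): 1; env (bound): 1
left-to-right use order: ctr, key, req, val, acc, env
typing: ✓ — B
ordered ✗ (needs exchange: uses follow ctr, key, req, val, acc, env)
linear ✓ (each of val, key, ctr, req, acc, env used exactly once)
affine ✓ (none of val, key, ctr, req, acc, env used more than once)
relevant ✓ (at least one use each (val, key, ctr, req, acc, env))
unrestricted ✓ (simply typable at B; W, C, E all held)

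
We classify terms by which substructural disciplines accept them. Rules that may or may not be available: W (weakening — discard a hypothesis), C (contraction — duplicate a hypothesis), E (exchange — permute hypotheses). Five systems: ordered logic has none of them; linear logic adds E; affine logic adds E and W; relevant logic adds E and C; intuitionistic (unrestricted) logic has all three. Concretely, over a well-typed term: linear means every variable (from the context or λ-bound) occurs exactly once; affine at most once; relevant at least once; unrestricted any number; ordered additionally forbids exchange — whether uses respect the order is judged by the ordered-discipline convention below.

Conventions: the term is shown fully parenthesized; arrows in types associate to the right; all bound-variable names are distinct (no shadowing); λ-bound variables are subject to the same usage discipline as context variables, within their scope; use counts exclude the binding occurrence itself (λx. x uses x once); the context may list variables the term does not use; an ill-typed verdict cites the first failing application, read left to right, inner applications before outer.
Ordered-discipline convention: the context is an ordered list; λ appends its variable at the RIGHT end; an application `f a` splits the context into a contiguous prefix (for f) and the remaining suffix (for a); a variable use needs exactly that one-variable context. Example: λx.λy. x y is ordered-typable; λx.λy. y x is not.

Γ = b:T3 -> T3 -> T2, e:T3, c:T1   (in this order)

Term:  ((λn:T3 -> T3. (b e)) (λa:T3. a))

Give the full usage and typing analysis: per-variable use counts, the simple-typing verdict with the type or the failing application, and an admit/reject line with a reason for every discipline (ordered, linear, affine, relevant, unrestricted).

use counts: b: 1×; e: 1×; c: 0×; n [bound]: 0×; a [bound]: 1×
uses in reading order: b, e, a
typing: well-typed — term : T3 -> T2
ordered ✗ (c, n left unused)
linear ✗ (c, n left unused)
affine ✓ (b, e, c, n, a: no repeats, contraction unneeded)
relevant ✗ (c, n left unused)
unrestricted ✓ (simply typable at T3 -> T2; W, C, E all held)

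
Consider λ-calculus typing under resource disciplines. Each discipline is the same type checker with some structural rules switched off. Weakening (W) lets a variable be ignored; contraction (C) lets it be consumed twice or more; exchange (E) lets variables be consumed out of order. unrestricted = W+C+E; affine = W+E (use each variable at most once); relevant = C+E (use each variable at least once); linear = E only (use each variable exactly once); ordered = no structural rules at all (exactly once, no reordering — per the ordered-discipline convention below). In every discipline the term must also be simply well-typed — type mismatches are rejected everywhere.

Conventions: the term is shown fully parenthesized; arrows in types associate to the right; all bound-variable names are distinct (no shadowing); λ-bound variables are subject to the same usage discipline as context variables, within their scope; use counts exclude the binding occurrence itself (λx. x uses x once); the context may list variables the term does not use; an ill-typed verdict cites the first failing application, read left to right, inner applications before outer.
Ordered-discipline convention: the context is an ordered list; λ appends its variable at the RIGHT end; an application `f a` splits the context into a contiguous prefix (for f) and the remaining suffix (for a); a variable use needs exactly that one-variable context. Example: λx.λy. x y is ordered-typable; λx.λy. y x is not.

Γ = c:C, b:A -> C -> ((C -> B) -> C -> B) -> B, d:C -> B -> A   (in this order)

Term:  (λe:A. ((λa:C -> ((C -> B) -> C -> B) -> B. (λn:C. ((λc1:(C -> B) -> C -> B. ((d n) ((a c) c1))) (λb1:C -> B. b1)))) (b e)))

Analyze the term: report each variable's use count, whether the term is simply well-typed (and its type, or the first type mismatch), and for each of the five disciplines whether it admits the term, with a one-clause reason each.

counts: c: 1, b: 1, d: 1, e (λ-bound): 1, a (λ-bound): 1, n (λ-bound): 1, c1 (λ-bound): 1, b1 (λ-bound): 1
order of uses: d, n, a, c, c1, b1, b, e
typing: ✓ — A -> C -> A
ordered: ✗ — no ordered split (uses run d, n, a, c, c1, b1, b, e)
linear: ✓ — each of c, b, d, e, a, n, c1, b1 used exactly once
affine: ✓ — at most one use each (c, b, d, e, a, n, c1, b1)
relevant: ✓ — c, b, d, e, a, n, c1, b1: all used, weakening unneeded
unrestricted: ✓ — simply typable at A -> C -> A; W, C, E all held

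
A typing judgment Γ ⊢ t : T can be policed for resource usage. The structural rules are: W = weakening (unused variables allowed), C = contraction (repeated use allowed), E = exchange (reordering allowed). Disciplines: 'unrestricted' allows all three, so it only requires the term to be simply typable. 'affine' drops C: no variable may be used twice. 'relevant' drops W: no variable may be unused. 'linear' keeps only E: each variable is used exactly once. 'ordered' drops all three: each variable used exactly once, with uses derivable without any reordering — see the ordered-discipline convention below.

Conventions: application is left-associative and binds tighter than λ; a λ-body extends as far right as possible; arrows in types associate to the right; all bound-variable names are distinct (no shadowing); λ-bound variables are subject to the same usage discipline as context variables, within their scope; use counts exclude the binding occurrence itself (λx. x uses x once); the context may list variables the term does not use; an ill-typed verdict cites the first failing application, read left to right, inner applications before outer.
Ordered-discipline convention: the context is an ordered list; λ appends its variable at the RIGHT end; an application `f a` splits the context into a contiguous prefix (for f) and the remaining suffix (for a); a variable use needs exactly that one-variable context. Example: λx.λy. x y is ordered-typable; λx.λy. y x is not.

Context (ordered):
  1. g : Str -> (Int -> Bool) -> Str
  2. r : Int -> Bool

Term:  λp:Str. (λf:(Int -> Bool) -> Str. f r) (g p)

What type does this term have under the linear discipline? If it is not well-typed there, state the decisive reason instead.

term : Str -> Str
variable uses: g=1; r=1; p [bound]=1; f [bound]=1
left-to-right use order: f, r, g, p
typing: well-typed at Str -> Str
all disciplines: ordered ✗ | linear ✓ | affine ✓ | relevant ✓ | unrestricted ✓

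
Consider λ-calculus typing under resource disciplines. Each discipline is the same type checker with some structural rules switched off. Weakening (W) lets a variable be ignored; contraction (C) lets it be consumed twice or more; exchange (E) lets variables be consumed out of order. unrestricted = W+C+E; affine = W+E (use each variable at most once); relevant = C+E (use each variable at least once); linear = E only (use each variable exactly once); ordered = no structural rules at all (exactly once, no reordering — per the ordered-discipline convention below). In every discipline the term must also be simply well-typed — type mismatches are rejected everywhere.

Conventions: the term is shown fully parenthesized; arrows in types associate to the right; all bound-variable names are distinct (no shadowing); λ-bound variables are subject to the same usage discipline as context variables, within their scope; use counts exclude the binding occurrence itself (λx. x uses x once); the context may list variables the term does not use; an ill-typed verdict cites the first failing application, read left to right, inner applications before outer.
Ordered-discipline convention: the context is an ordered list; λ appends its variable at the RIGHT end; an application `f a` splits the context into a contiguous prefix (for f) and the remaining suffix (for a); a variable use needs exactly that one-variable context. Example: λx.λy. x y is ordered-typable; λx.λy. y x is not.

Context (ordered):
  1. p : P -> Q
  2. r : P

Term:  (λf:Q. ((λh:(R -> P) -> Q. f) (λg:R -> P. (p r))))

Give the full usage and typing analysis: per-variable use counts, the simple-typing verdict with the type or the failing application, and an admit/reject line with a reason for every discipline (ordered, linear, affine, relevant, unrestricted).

usage: p: 1, r: 1, f (bound): 1, h (bound): 0, g (bound): 0
uses in reading order: f, p, r
typing: ✓ — Q -> Q
ordered: ✗ — h, g left unused
linear: ✗ — h, g left unused
affine: ✓ — none of p, r, f, h, g used more than once
relevant: ✗ — h, g left unused
unrestricted: ✓ — simply typable at Q -> Q; W, C, E all held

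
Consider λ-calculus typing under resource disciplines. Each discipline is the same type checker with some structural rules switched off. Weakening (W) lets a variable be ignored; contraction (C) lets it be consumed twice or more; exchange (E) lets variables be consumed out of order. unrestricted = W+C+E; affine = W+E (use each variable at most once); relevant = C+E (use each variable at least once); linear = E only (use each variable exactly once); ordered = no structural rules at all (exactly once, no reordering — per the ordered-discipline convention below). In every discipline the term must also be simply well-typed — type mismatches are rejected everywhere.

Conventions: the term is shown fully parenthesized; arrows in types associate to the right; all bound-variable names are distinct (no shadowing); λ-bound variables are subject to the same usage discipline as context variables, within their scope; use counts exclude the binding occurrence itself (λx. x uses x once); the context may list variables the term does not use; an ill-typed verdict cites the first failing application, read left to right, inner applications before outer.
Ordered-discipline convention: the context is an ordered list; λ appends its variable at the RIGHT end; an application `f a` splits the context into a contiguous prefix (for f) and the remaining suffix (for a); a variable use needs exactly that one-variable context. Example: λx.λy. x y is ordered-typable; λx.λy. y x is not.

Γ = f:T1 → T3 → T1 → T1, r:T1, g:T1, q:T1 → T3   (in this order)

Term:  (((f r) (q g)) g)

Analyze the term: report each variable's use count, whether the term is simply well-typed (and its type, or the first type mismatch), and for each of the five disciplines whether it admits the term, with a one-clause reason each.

variable uses: f ×1; r ×1; g ×2; q ×1
use order (left to right): f, r, q, g, g
typing: ✓ — T1
ordered: ✗, g ×2 used more than once (contraction)
linear: ✗, g ×2 used more than once (contraction)
affine: ✗, g ×2 used more than once (contraction)
relevant: ✓, at least one use each (f, r, g, q)
unrestricted: ✓, type-checks (T1) and nothing is barred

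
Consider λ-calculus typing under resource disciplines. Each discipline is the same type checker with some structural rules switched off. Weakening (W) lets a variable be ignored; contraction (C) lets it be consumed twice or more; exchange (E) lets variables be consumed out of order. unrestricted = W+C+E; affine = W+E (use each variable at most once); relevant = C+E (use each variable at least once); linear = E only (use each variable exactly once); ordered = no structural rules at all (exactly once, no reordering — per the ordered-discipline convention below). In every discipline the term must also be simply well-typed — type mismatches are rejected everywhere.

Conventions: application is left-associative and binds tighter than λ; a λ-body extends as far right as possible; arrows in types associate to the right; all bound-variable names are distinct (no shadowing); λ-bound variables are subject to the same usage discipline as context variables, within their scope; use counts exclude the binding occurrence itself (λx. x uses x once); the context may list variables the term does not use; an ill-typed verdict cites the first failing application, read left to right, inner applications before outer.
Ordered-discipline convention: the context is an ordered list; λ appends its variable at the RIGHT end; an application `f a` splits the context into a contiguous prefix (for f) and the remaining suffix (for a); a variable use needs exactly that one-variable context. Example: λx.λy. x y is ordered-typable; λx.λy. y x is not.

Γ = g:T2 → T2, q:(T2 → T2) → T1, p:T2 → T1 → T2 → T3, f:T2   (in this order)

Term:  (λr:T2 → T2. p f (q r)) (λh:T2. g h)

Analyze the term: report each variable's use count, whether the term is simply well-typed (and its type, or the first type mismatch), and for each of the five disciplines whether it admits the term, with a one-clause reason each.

use counts: g: 1, q: 1, p: 1, f: 1, r (bound): 1, h (bound): 1
left-to-right use order: p, f, q, r, g, h
typing: the term checks, with type T2 → T3
ordered ✗ (use order p, f, q, r, g, h needs exchange)
linear ✓ (single use per variable (g, q, p, f, r, h))
affine ✓ (none of g, q, p, f, r, h used more than once)
relevant ✓ (g, q, p, f, r, h: all used, weakening unneeded)
unrestricted ✓ (well-typed at T2 → T3; no restrictions here)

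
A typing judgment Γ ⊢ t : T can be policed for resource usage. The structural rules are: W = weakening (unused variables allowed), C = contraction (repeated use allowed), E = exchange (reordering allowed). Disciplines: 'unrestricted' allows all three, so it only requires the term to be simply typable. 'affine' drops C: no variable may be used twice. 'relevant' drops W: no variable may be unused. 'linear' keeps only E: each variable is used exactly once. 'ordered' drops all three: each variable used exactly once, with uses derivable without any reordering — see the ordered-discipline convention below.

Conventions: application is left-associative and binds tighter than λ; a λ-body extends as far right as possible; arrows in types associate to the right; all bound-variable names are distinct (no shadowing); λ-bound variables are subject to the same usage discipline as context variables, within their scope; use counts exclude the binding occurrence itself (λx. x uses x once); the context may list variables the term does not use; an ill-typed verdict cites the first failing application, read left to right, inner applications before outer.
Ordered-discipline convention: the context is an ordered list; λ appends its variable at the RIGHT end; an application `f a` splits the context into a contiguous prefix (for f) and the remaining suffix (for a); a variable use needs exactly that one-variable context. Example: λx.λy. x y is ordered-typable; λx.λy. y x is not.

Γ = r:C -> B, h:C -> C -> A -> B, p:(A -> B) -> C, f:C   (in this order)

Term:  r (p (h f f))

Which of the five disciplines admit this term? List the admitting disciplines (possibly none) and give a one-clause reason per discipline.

admitted by: relevant, unrestricted
variable uses: r: 1×, h: 1×, p: 1×, f: 2×
left-to-right use order: r, p, h, f, f
typing: well-typed — term : B
ordered: ✗ — needs contraction — f ×2
linear: ✗ — needs contraction — f ×2
affine: ✗ — needs contraction — f ×2
relevant: ✓ — every one of r, h, p, f appears
unrestricted: ✓ — well-typed at B; no restrictions here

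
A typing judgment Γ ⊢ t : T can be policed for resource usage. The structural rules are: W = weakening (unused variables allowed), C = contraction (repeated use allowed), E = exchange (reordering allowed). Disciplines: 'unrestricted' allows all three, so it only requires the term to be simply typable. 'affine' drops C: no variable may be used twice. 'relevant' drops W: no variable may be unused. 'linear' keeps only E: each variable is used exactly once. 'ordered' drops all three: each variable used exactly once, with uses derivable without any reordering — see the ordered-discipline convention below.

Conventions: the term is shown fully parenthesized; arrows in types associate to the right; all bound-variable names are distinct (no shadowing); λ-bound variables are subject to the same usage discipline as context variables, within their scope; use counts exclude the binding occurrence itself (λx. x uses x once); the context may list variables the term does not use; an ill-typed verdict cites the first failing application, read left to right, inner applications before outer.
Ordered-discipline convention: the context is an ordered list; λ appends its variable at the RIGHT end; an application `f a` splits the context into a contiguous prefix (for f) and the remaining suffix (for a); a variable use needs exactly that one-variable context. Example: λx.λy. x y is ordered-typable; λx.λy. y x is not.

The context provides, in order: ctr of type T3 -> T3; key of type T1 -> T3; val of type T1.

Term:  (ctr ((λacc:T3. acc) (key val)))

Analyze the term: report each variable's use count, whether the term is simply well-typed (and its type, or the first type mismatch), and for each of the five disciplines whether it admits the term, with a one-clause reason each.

variable uses: ctr: 1×, key: 1×, val: 1×, acc (bound): 1×
left-to-right use order: ctr, acc, key, val
typing: ✓ — T3
ordered: ✓ — ctr, key, val, acc: once each, no exchange needed
linear: ✓ — exactly-once usage across ctr, key, val, acc
affine: ✓ — no duplicate uses among ctr, key, val, acc
relevant: ✓ — every one of ctr, key, val, acc appears
unrestricted: ✓ — simply typable at T3; W, C, E all held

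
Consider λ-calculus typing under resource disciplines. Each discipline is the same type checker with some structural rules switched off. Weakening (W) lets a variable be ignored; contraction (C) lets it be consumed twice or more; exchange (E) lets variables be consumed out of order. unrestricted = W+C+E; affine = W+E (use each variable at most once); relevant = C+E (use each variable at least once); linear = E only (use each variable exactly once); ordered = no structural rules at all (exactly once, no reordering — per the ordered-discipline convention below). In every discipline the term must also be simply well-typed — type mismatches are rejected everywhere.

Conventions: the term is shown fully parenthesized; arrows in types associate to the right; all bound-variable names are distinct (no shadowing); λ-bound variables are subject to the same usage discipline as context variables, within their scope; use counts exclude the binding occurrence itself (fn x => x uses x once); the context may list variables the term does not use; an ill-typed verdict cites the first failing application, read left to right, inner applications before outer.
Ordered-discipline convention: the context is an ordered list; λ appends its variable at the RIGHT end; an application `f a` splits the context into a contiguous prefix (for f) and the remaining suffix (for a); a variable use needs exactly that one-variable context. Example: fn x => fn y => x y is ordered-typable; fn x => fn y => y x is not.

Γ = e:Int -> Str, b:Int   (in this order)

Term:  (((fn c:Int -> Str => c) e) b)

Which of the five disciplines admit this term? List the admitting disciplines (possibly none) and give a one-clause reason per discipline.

admitted by: ordered, linear, affine, relevant, unrestricted
variable uses: e: 1; b: 1; c (λ-bound): 1
use order (left to right): c, e, b
typing: the term checks, with type Str
ordered: ✓, single-use (e, b, c), ordered derivation ok
linear: ✓, e, b, c: one use apiece
affine: ✓, at most one use each (e, b, c)
relevant: ✓, e, b, c: all used, weakening unneeded
unrestricted: ✓, type-checks (Str) and nothing is barred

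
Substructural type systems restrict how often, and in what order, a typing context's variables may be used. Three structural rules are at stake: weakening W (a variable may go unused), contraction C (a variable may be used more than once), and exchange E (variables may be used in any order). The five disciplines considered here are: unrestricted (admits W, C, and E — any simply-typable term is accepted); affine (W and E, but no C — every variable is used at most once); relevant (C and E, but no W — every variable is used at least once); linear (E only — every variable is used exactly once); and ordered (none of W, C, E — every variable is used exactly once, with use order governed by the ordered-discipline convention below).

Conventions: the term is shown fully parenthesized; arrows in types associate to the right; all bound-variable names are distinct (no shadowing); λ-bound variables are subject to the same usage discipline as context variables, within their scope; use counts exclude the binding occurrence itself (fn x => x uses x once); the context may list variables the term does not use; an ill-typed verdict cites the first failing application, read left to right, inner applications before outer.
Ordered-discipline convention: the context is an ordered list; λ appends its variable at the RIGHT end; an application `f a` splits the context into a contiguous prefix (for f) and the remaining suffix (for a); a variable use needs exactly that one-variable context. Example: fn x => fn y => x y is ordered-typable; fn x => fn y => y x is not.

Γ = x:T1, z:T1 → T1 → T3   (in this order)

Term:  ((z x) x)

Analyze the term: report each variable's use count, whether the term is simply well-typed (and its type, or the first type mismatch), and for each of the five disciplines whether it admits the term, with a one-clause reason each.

variable uses: x: 2, z: 1
uses in reading order: z, x, x
typing: well-typed — term : T3
ordered: ✗, needs contraction — x ×2
linear: ✗, needs contraction — x ×2
affine: ✗, needs contraction — x ×2
relevant: ✓, every one of x, z appears
unrestricted: ✓, simply typable at T3; W, C, E all held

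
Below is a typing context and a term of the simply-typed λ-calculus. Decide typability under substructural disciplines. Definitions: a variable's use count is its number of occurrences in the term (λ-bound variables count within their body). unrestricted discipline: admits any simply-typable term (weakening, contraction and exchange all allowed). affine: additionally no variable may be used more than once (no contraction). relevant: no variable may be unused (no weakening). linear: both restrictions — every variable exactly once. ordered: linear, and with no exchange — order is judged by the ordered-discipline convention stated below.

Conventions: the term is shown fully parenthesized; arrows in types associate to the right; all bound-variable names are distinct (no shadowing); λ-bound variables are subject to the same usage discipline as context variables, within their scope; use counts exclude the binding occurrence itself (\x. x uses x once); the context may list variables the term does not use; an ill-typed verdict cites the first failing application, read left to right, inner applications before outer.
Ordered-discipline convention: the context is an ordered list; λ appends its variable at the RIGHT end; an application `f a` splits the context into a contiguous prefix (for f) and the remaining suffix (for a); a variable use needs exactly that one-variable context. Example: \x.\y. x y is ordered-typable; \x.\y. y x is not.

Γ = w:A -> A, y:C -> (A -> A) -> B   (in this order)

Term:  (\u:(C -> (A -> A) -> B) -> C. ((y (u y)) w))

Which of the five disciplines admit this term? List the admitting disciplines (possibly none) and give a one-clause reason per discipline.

accepted by: relevant, unrestricted
usage: w=1; y=2; u [bound]=1
order of uses: y, u, y, w
typing: well-typed — term : ((C -> (A -> A) -> B) -> C) -> B
ordered: ✗, y ×2 used more than once (contraction)
linear: ✗, y ×2 used more than once (contraction)
affine: ✗, y ×2 used more than once (contraction)
relevant: ✓, w, y, u: all used, weakening unneeded
unrestricted: ✓, type-checks (((C -> (A -> A) -> B) -> C) -> B) and nothing is barred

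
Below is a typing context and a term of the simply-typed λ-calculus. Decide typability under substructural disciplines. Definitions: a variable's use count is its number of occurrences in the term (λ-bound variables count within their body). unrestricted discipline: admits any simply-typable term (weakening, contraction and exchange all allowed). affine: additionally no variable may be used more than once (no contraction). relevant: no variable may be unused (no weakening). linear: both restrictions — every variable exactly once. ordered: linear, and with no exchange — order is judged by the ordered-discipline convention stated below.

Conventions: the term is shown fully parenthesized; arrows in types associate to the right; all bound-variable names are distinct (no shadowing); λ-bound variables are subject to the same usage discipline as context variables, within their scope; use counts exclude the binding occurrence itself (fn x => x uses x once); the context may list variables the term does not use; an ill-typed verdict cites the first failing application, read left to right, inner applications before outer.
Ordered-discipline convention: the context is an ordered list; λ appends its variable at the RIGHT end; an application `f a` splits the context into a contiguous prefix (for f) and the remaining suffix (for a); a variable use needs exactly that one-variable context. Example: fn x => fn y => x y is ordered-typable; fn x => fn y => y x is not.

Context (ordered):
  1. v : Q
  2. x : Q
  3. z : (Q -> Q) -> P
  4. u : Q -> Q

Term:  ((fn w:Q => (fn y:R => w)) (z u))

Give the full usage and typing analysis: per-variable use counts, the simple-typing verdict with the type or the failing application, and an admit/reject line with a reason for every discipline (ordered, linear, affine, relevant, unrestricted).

variable uses: v ×0; x ×0; z ×1; u ×1; w (λ-bound) ×1; y (λ-bound) ×0
left-to-right use order: w, z, u
typing: ill-typed: a function awaiting Q gets P
ordered: ✗, fails simple typing
linear: ✗, a type mismatch blocks all five
affine: ✗, the type mismatch rejects it
relevant: ✗, not simply typable
unrestricted: ✗, fails simple typing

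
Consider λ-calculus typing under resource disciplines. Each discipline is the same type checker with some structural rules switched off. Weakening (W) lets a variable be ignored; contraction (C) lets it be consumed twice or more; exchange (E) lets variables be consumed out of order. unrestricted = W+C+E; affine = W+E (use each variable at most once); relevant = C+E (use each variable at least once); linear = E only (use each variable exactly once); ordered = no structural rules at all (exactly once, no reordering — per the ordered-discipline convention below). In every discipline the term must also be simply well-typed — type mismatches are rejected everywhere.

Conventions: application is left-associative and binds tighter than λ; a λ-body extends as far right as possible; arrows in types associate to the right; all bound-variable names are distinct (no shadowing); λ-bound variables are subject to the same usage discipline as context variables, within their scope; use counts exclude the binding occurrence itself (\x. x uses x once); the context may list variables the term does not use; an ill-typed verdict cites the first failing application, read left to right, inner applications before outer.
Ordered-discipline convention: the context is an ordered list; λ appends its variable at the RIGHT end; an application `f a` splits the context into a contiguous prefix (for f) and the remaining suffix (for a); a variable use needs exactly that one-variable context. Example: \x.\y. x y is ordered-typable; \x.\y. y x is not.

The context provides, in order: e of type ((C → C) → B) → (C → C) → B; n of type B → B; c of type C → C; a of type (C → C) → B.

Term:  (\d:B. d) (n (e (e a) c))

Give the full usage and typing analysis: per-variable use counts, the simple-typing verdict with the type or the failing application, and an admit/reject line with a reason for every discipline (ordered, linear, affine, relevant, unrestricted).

counts: e=2; n=1; c=1; a=1; d (bound)=1
order of uses: d, n, e, e, a, c
typing: ✓ — B
ordered: ✗, repeated use of e ×2
linear: ✗, repeated use of e ×2
affine: ✗, repeated use of e ×2
relevant: ✓, at least one use each (e, n, c, a, d)
unrestricted: ✓, type-checks (B) and nothing is barred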